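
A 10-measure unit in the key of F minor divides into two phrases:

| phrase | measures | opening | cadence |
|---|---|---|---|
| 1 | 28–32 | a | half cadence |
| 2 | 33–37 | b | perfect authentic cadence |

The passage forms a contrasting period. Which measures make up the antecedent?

measures 28–32

The antecedent is the phrase ending with the weaker cadence (half cadence, phrase 1) and the consequent the one ending more conclusively (perfect authentic cadence, phrase 2); the antecedent is bars 28-32.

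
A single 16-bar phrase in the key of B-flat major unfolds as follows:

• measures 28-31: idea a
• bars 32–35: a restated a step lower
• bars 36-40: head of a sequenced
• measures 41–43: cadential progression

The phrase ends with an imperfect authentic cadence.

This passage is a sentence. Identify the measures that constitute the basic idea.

measures 28–31

The presentation of a sentence is the basic idea (mm. 28-31) plus its repetition (mm. 32–35); the basic idea is therefore mm. 28-31.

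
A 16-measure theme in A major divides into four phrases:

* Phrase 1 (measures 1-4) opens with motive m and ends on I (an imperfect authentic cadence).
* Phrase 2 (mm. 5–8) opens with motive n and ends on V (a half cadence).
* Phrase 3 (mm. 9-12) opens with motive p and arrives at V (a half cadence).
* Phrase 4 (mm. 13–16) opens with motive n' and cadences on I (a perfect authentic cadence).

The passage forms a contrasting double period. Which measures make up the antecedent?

measures 1–8

In a double period the four phrases pair into a large antecedent (phrases 1–2, ending half cadence) and a large consequent (phrases 3–4, ending perfect authentic cadence). The antecedent spans mm. 1–8.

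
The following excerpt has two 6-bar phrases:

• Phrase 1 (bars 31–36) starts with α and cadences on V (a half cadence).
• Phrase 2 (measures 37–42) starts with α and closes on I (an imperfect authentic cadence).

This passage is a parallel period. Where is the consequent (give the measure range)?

The antecedent is the phrase ending with the weaker cadence (half cadence, phrase 1) and the consequent the one ending more conclusively (imperfect authentic cadence, phrase 2); the consequent is mm. 37–42.

measures 37–42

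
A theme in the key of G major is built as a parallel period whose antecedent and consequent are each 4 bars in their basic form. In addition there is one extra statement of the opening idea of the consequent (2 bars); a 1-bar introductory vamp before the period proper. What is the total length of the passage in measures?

Basic parallel period: 4 + 4 = 8 bars.
8 (basic form) + 2 (extra statement) + 1 (introduction) = 11.

11 measures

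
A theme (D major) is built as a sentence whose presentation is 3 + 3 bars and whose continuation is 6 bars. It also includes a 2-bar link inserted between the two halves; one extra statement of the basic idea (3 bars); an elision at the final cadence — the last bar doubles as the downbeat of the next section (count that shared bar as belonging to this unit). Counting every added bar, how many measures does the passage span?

Basic sentence: 3 + 3 + 6 = 12 bars.
12 (basic form) + 2 (link) + 3 (extra statement) = 17.
The elision shares a bar with the next section but does not change this unit's count.

17 measures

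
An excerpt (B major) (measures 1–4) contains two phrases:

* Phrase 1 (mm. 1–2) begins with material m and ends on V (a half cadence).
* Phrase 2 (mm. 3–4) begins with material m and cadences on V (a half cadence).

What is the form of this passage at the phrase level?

Both phrases have the same opening (m) and the same cadence (half cadence): the second is a restatement, not a consequent, so this is a repeated phrase rather than a period.

repeated phrase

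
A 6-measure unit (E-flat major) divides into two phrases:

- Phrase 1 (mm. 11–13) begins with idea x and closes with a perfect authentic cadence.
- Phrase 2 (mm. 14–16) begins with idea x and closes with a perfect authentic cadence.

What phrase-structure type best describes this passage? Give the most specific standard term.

Both phrases have the same opening (x) and the same cadence (perfect authentic cadence): the second is a restatement, not a consequent, so this is a repeated phrase rather than a period.

repeated phrase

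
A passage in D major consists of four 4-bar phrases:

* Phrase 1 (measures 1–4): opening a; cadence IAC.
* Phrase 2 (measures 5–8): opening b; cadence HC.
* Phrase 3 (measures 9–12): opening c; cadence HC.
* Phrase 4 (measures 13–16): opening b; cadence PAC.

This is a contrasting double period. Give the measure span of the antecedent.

In a double period the first pair of phrases (ending half cadence) is the large antecedent and the second pair (ending perfect authentic cadence) is the large consequent; the antecedent is measures 1–8.

measures 1–8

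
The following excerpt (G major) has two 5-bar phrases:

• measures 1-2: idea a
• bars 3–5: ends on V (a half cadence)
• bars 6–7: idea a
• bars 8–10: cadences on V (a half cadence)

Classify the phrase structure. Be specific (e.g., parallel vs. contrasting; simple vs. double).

repeated phrase

Both phrases have the same opening (a) and the same cadence (half cadence): the second is a restatement, not a consequent, so this is a repeated phrase rather than a period.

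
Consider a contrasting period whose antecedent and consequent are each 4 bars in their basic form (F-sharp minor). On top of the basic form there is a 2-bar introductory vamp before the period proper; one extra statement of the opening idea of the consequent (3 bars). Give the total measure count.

13 measures

Basic contrasting period: 4 + 4 = 8 bars.
8 (basic form) + 2 (introduction) + 3 (extra statement) = 13.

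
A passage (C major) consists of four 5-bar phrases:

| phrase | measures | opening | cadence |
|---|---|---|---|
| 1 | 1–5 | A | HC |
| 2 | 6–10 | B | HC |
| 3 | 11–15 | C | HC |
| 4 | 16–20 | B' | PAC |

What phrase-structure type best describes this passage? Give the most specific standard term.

contrasting double period

Four phrases in two halves: the first half (measures 1-10) ends with a half cadence, the second (measures 11–20) with a perfect authentic cadence — a large antecedent–consequent pair, i.e. a double period.
Phrase 3 begins with different material from phrase 1, making it contrasting.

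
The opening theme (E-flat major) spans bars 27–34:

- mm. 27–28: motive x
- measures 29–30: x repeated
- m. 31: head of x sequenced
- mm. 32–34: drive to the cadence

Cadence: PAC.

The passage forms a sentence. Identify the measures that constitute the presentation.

The presentation of a sentence is the basic idea (bars 27-28) plus its repetition (measures 29–30); the presentation is therefore mm. 27–30.

measures 27–30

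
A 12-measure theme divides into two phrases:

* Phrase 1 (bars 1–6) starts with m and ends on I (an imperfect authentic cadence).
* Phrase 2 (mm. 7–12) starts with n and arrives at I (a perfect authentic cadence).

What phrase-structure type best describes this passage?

contrasting period

Phrase 1 ends with an imperfect authentic cadence (weaker) and phrase 2 with a perfect authentic cadence (stronger): antecedent + consequent = a period.
The two phrases open with different material (m / n), so the period is contrasting.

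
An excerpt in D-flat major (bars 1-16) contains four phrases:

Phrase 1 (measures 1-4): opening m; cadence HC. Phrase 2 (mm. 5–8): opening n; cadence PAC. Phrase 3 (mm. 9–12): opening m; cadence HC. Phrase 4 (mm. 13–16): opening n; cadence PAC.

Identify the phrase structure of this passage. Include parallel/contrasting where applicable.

The cadence pattern HC–PAC–HC–PAC is weak–strong twice, and phrases 3–4 restate phrases 1–2: a period heard twice, not a double period (which would end weakly at phrase 2).

repeated period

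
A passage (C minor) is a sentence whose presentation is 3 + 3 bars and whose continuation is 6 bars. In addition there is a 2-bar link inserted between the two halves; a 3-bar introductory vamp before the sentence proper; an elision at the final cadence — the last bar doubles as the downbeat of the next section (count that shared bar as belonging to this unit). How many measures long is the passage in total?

Basic sentence: 3 + 3 + 6 = 12 bars.
12 (basic form) + 2 (link) + 3 (introduction) = 17.
The elision shares a bar with the next section but does not change this unit's count.

17 measures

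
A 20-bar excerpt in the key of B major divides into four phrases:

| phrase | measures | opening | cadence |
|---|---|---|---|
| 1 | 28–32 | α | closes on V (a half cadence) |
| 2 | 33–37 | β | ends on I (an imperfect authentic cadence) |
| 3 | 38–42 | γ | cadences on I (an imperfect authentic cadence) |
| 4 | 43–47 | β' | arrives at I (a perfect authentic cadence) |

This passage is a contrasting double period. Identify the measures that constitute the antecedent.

measures 28–37

In a double period the four phrases pair into a large antecedent (phrases 1–2, ending imperfect authentic cadence) and a large consequent (phrases 3–4, ending perfect authentic cadence). The antecedent spans mm. 28–37.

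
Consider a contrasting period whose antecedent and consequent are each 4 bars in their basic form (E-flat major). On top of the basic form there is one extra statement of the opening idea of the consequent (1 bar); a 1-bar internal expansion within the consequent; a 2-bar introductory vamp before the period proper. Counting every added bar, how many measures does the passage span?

Basic contrasting period: 4 + 4 = 8 bars.
8 (basic form) + 1 (extra statement) + 1 (internal expansion) + 2 (introduction) = 12.

12 measures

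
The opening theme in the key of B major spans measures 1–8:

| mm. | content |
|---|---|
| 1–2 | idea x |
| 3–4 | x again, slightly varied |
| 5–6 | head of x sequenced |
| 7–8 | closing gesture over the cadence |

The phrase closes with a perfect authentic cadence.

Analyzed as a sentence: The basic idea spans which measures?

The presentation of a sentence is the basic idea (mm. 1-2) plus its repetition (bars 3–4); the basic idea is therefore mm. 1–2.

measures 1–2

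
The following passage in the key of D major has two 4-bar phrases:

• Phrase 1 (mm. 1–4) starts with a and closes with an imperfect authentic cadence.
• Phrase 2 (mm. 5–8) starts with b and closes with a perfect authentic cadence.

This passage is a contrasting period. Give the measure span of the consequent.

measures 5–8

The antecedent is the phrase ending with the weaker cadence (imperfect authentic cadence, phrase 1) and the consequent the one ending more conclusively (perfect authentic cadence, phrase 2); the consequent is measures 5-8.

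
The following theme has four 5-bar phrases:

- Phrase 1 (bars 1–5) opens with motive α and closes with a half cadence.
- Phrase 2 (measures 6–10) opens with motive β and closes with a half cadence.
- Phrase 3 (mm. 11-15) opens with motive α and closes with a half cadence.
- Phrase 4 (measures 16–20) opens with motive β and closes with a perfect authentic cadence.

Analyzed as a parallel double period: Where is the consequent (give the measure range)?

measures 11–20

In a double period the four phrases pair into a large antecedent (phrases 1–2, ending half cadence) and a large consequent (phrases 3–4, ending perfect authentic cadence). The consequent spans measures 11-20.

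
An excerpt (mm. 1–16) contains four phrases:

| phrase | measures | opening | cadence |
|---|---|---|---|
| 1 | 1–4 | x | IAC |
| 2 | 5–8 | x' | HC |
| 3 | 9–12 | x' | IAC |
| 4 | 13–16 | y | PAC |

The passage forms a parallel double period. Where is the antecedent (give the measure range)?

In a double period the four phrases pair into a large antecedent (phrases 1–2, ending half cadence) and a large consequent (phrases 3–4, ending perfect authentic cadence). The antecedent spans mm. 1–8.

measures 1–8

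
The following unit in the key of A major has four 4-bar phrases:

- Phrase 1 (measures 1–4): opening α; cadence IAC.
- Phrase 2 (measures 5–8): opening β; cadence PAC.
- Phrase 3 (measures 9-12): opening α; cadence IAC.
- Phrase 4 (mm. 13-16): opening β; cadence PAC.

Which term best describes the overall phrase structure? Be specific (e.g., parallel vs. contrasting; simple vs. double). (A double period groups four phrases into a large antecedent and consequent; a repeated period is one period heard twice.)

repeated period

The cadence pattern IAC–PAC–IAC–PAC is weak–strong twice, and phrases 3–4 restate phrases 1–2: a period heard twice, not a double period (which would end weakly at phrase 2).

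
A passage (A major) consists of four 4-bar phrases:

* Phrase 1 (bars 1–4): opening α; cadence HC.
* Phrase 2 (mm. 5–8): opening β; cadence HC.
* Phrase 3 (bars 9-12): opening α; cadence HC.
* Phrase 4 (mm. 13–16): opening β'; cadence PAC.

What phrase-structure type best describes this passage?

parallel double period

Four phrases in two halves: the first half (measures 1–8) ends with a half cadence, the second (measures 9–16) with a perfect authentic cadence — a large antecedent–consequent pair, i.e. a double period.
Phrase 3 begins with the same material as phrase 1, making it parallel.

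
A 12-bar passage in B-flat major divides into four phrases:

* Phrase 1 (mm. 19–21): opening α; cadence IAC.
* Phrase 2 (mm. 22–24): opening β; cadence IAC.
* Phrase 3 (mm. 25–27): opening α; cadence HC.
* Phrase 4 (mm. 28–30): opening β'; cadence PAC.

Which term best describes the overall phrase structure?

parallel double period

Four phrases in two halves: the first half (bars 19-24) ends with an imperfect authentic cadence, the second (bars 25–30) with a perfect authentic cadence — a large antecedent–consequent pair, i.e. a double period.
Phrase 3 begins with the same material as phrase 1, making it parallel.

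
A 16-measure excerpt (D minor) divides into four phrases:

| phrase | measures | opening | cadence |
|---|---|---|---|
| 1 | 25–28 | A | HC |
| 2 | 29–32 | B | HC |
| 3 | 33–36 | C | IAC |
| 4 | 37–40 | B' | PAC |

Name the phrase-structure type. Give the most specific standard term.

Four phrases in two halves: the first half (bars 25–32) ends with a half cadence, the second (mm. 33-40) with a perfect authentic cadence — a large antecedent–consequent pair, i.e. a double period.
Phrase 3 begins with different material from phrase 1, making it contrasting.

contrasting double period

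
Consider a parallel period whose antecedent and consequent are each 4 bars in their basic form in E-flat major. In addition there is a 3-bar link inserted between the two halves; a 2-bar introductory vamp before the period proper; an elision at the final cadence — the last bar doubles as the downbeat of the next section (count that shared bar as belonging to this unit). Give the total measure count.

Basic parallel period: 4 + 4 = 8 bars.
8 (basic form) + 3 (link) + 2 (introduction) = 13.
The elision shares a bar with the next section but does not change this unit's count.

13 measures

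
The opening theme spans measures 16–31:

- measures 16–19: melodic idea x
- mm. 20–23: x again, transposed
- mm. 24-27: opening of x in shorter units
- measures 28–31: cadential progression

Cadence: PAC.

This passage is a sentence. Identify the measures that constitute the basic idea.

measures 16–19

The presentation of a sentence is the basic idea (mm. 16–19) plus its repetition (mm. 20-23); the basic idea is therefore measures 16–19.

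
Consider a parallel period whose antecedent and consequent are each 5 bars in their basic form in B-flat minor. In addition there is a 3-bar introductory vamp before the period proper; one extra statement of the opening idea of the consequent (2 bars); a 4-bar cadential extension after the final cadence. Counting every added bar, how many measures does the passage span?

Basic parallel period: 5 + 5 = 10 bars.
10 (basic form) + 3 (introduction) + 2 (extra statement) + 4 (cadential extension) = 19.

19 measures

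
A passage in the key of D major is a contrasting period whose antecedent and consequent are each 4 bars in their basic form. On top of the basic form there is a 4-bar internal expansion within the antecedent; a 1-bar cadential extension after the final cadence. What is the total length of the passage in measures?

13 measures

Basic contrasting period: 4 + 4 = 8 bars.
8 (basic form) + 4 (internal expansion) + 1 (cadential extension) = 13.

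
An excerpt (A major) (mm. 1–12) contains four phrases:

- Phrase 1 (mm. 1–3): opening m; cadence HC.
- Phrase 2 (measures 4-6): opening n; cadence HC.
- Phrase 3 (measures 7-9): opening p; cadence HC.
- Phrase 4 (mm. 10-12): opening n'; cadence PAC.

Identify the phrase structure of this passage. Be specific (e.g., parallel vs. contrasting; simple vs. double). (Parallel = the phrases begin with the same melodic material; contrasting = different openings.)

contrasting double period

Four phrases in two halves: the first half (mm. 1-6) ends with a half cadence, the second (bars 7–12) with a perfect authentic cadence — a large antecedent–consequent pair, i.e. a double period.
Phrase 3 begins with different material from phrase 1, making it contrasting.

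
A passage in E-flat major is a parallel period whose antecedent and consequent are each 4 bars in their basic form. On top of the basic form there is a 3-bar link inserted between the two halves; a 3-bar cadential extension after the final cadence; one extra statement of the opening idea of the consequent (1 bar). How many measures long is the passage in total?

15 measures

Basic parallel period: 4 + 4 = 8 bars.
8 (basic form) + 3 (link) + 3 (cadential extension) + 1 (extra statement) = 15.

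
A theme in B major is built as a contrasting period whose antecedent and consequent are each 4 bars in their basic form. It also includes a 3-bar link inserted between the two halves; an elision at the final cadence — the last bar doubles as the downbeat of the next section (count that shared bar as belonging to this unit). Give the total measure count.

11 measures

Basic contrasting period: 4 + 4 = 8 bars.
8 (basic form) + 3 (link) = 11.
The elision shares a bar with the next section but does not change this unit's count.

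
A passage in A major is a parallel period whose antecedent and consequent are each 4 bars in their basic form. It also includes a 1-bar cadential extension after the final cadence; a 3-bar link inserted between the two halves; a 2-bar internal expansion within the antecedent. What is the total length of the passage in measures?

Basic parallel period: 4 + 4 = 8 bars.
8 (basic form) + 1 (cadential extension) + 3 (link) + 2 (internal expansion) = 14.

14 measures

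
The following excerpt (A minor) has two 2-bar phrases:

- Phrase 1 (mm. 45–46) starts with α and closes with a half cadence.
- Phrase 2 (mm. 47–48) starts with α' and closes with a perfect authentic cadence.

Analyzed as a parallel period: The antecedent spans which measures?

The antecedent is the phrase ending with the weaker cadence (half cadence, phrase 1) and the consequent the one ending more conclusively (perfect authentic cadence, phrase 2); the antecedent is measures 45–46.

measures 45–46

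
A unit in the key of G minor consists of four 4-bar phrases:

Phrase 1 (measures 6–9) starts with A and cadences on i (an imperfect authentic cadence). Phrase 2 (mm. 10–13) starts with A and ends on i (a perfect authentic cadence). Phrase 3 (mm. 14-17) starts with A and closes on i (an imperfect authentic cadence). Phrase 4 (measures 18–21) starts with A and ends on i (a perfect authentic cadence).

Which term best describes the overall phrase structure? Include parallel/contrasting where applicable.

repeated period

The cadence pattern IAC–PAC–IAC–PAC is weak–strong twice, and phrases 3–4 restate phrases 1–2: a period heard twice, not a double period (which would end weakly at phrase 2).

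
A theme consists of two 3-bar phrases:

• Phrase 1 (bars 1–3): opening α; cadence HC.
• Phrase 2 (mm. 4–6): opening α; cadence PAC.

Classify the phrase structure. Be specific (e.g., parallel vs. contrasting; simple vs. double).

Phrase 1 ends with a half cadence (weaker) and phrase 2 with a perfect authentic cadence (stronger): antecedent + consequent = a period.
The two phrases open with the same material (α / α), so the period is parallel.

parallel period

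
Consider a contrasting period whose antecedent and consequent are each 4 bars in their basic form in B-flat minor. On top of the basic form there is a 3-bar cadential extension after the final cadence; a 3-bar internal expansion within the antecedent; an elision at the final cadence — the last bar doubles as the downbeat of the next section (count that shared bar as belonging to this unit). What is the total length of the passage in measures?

Basic contrasting period: 4 + 4 = 8 bars.
8 (basic form) + 3 (cadential extension) + 3 (internal expansion) = 14.
The elision shares a bar with the next section but does not change this unit's count.

14 measures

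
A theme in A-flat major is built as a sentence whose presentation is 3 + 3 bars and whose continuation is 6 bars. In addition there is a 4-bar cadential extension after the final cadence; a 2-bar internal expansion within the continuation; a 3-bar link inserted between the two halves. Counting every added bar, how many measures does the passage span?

21 measures

Basic sentence: 3 + 3 + 6 = 12 bars.
12 (basic form) + 4 (cadential extension) + 2 (internal expansion) + 3 (link) = 21.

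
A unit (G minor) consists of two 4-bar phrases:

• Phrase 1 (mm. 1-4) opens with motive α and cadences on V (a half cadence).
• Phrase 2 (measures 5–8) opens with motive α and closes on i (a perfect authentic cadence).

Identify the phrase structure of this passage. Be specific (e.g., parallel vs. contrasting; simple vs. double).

Phrase 1 ends with a half cadence (weaker) and phrase 2 with a perfect authentic cadence (stronger): antecedent + consequent = a period.
The two phrases open with the same material (α / α), so the period is parallel.

parallel period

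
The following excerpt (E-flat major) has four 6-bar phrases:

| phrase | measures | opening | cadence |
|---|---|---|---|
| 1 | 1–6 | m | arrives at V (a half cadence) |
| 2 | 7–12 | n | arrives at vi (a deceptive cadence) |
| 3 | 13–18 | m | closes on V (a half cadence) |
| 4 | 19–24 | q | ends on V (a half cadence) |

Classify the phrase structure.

phrase group

Phrase 4 ends with a half cadence, no stronger than phrase 2's deceptive cadence, so the four phrases do not form a double period; nor do phrases 3–4 duplicate 1–2, so it is not a repeated period. With no phrase reaching a conclusive cadence, the passage is a phrase group.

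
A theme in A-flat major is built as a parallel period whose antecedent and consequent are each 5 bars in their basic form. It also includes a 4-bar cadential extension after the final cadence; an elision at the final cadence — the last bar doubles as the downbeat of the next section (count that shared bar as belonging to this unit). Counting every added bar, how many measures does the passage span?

14 measures

Basic parallel period: 5 + 5 = 10 bars.
10 (basic form) + 4 (cadential extension) = 14.
The elision shares a bar with the next section but does not change this unit's count.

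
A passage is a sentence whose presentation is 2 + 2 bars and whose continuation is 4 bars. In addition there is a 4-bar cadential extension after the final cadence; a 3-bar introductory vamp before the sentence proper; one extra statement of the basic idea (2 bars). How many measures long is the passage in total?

17 measures

Basic sentence: 2 + 2 + 4 = 8 bars.
8 (basic form) + 4 (cadential extension) + 3 (introduction) + 2 (extra statement) = 17.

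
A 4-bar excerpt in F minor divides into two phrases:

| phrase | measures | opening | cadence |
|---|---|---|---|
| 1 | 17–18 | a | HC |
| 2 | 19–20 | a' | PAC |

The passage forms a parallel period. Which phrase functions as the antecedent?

The phrase ending with the weaker cadence (half cadence) is the antecedent; the one ending more conclusively (perfect authentic cadence) is the consequent. The antecedent is phrase 1.

phrase 1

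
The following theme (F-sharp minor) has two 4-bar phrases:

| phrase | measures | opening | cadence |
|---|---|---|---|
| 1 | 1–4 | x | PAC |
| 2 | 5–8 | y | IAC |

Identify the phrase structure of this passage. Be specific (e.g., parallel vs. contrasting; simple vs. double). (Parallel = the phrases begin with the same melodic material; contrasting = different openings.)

The second phrase closes with an imperfect authentic cadence, which is not stronger than the first phrase's perfect authentic cadence; without a weak→strong cadential pair there is no antecedent–consequent relationship, so this is a phrase group rather than a period.

phrase group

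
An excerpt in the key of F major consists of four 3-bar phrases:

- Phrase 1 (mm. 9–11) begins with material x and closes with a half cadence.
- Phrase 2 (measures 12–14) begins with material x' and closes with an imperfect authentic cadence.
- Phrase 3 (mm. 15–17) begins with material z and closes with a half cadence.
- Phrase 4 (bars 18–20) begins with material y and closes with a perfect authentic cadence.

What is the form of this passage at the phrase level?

Four phrases in two halves: the first half (mm. 9–14) ends with an imperfect authentic cadence, the second (measures 15-20) with a perfect authentic cadence — a large antecedent–consequent pair, i.e. a double period.
Phrase 3 begins with different material from phrase 1, making it contrasting.

contrasting double period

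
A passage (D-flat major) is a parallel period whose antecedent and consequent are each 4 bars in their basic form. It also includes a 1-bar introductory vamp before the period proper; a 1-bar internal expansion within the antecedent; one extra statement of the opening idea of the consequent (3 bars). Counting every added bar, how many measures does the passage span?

13 measures

Basic parallel period: 4 + 4 = 8 bars.
8 (basic form) + 1 (introduction) + 1 (internal expansion) + 3 (extra statement) = 13.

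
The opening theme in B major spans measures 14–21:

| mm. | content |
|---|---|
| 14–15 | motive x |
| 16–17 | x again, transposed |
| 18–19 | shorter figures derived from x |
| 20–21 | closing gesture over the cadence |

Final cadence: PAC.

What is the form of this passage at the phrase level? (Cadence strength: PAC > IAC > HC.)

Basic idea (measures 14–15) + its repetition (mm. 16–17) form the presentation; fragmentation and cadence (measures 18–21) form the continuation — the 8-bar whole is a sentence.

sentence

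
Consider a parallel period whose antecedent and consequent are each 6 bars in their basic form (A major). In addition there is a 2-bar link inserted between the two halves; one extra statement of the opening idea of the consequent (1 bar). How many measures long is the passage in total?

Basic parallel period: 6 + 6 = 12 bars.
12 (basic form) + 2 (link) + 1 (extra statement) = 15.

15 measures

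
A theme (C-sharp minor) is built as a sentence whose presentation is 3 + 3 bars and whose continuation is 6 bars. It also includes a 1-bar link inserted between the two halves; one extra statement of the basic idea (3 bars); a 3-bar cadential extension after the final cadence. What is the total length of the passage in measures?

19 measures

Basic sentence: 3 + 3 + 6 = 12 bars.
12 (basic form) + 1 (link) + 3 (extra statement) + 3 (cadential extension) = 19.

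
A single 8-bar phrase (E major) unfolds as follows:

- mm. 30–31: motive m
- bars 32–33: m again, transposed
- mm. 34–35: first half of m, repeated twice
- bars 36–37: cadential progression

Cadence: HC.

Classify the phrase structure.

Basic idea (bars 30-31) + its repetition (bars 32–33) form the presentation; fragmentation and cadence (measures 34–37) form the continuation — the 8-bar whole is a sentence.

sentence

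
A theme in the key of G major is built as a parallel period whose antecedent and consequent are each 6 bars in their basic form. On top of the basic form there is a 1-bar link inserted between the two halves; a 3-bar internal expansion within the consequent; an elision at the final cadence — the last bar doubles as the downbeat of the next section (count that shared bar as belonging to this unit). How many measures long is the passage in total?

Basic parallel period: 6 + 6 = 12 bars.
12 (basic form) + 1 (link) + 3 (internal expansion) = 16.
The elision shares a bar with the next section but does not change this unit's count.

16 measures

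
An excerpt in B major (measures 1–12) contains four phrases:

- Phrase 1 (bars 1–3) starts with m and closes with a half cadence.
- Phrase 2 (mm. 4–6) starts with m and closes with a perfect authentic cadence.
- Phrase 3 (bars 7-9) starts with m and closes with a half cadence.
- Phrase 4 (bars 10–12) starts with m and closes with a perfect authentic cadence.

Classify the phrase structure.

repeated period

The cadence pattern HC–PAC–HC–PAC is weak–strong twice, and phrases 3–4 restate phrases 1–2: a period heard twice, not a double period (which would end weakly at phrase 2).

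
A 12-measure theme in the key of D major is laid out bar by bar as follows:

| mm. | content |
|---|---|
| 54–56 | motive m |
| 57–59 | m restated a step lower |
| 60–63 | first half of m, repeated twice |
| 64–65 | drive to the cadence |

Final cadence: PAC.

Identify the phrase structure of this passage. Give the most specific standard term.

sentence

Basic idea (mm. 54-56) + its repetition (bars 57–59) form the presentation; fragmentation and cadence (bars 60–65) form the continuation — the 12-bar whole is a sentence.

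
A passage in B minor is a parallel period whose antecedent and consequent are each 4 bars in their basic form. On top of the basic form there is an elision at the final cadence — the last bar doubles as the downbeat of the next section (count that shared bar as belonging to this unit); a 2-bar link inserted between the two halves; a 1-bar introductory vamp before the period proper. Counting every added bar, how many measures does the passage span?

Basic parallel period: 4 + 4 = 8 bars.
8 (basic form) + 2 (link) + 1 (introduction) = 11.
The elision shares a bar with the next section but does not change this unit's count.

11 measures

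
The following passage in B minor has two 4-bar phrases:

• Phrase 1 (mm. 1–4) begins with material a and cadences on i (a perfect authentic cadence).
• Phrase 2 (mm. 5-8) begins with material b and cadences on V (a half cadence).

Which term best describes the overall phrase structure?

The second phrase closes with a half cadence, which is not stronger than the first phrase's perfect authentic cadence; without a weak→strong cadential pair there is no antecedent–consequent relationship, so this is a phrase group rather than a period.

phrase group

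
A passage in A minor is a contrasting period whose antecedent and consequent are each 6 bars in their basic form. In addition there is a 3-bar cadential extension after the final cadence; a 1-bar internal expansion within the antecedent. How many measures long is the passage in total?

Basic contrasting period: 6 + 6 = 12 bars.
12 (basic form) + 3 (cadential extension) + 1 (internal expansion) = 16.

16 measures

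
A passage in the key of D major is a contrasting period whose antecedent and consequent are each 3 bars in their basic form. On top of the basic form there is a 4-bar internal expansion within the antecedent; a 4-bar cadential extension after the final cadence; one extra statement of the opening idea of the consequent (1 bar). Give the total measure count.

15 measures

Basic contrasting period: 3 + 3 = 6 bars.
6 (basic form) + 4 (internal expansion) + 4 (cadential extension) + 1 (extra statement) = 15.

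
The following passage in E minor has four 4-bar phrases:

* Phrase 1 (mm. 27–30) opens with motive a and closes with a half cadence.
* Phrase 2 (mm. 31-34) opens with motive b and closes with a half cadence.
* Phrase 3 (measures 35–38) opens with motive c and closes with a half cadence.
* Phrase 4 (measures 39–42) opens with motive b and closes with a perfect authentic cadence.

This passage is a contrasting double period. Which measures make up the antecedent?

measures 27–34

In a double period the four phrases pair into a large antecedent (phrases 1–2, ending half cadence) and a large consequent (phrases 3–4, ending perfect authentic cadence). The antecedent spans bars 27–34.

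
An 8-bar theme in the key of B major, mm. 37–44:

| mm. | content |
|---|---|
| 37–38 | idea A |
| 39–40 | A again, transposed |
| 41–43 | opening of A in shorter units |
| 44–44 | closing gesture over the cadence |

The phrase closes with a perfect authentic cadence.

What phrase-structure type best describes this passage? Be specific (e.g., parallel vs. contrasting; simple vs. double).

Basic idea (bars 37-38) + its repetition (mm. 39-40) form the presentation; fragmentation and cadence (measures 41–44) form the continuation — the 8-bar whole is a sentence.

sentence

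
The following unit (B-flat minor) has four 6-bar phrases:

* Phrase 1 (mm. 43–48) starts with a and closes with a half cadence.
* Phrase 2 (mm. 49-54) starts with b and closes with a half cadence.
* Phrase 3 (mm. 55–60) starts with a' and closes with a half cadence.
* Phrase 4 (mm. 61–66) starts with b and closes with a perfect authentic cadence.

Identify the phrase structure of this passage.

parallel double period

Four phrases in two halves: the first half (measures 43–54) ends with a half cadence, the second (mm. 55-66) with a perfect authentic cadence — a large antecedent–consequent pair, i.e. a double period.
Phrase 3 begins with the same material as phrase 1, making it parallel.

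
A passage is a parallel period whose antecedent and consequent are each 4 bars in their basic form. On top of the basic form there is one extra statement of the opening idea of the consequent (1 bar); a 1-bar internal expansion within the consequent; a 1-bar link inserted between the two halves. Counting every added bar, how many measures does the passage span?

11 measures

Basic parallel period: 4 + 4 = 8 bars.
8 (basic form) + 1 (extra statement) + 1 (internal expansion) + 1 (link) = 11.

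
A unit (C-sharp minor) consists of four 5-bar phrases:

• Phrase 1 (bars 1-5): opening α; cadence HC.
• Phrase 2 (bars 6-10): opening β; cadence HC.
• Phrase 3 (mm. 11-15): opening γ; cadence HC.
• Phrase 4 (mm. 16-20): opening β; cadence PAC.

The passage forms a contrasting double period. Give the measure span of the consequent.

In a double period the first pair of phrases (ending half cadence) is the large antecedent and the second pair (ending perfect authentic cadence) is the large consequent; the consequent is measures 11–20.

measures 11–20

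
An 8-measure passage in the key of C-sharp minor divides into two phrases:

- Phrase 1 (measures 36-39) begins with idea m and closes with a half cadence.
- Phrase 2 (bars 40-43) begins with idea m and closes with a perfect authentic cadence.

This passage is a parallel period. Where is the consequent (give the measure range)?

measures 40–43

The antecedent is the phrase ending with the weaker cadence (half cadence, phrase 1) and the consequent the one ending more conclusively (perfect authentic cadence, phrase 2); the consequent is bars 40–43.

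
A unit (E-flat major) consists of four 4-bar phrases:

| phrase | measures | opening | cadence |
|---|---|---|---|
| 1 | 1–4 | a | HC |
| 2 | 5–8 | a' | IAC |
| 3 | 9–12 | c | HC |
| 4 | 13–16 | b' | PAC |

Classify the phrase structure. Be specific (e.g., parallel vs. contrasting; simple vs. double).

contrasting double period

Four phrases in two halves: the first half (mm. 1–8) ends with an imperfect authentic cadence, the second (measures 9–16) with a perfect authentic cadence — a large antecedent–consequent pair, i.e. a double period.
Phrase 3 begins with different material from phrase 1, making it contrasting.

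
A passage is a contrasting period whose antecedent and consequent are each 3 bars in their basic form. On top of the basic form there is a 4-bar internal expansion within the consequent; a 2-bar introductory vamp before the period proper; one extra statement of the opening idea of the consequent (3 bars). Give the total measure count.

Basic contrasting period: 3 + 3 = 6 bars.
6 (basic form) + 4 (internal expansion) + 2 (introduction) + 3 (extra statement) = 15.

15 measures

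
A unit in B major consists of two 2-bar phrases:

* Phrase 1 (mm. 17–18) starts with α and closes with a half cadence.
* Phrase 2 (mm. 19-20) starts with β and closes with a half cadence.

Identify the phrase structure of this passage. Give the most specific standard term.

The second phrase closes with a half cadence, which is not stronger than the first phrase's half cadence; without a weak→strong cadential pair there is no antecedent–consequent relationship, so this is a phrase group rather than a period.

phrase group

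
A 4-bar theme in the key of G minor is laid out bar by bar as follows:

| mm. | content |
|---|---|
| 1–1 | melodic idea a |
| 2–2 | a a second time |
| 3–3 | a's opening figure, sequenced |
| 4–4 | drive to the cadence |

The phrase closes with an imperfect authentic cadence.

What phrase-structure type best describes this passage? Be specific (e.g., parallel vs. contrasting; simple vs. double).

sentence

Basic idea (bar 1) + its repetition (m. 2) form the presentation; fragmentation and cadence (mm. 3-4) form the continuation — the 4-bar whole is a sentence.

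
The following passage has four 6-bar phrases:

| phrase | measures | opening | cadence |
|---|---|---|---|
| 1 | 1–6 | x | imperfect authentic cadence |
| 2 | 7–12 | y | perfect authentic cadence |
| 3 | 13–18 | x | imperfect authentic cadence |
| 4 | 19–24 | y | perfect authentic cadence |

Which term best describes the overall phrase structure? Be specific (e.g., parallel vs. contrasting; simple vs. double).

repeated period

The cadence pattern IAC–PAC–IAC–PAC is weak–strong twice, and phrases 3–4 restate phrases 1–2: a period heard twice, not a double period (which would end weakly at phrase 2).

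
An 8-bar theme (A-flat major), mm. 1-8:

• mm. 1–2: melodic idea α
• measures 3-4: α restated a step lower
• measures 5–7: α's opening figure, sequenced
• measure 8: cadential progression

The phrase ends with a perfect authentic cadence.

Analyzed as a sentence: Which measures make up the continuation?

After the presentation (measures 1–4), the continuation covers the fragmentation through the cadence: mm. 5–8.

measures 5–8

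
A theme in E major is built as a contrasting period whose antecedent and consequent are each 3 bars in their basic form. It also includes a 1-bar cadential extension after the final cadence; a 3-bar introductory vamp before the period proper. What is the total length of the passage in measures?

Basic contrasting period: 3 + 3 = 6 bars.
6 (basic form) + 1 (cadential extension) + 3 (introduction) = 10.

10 measures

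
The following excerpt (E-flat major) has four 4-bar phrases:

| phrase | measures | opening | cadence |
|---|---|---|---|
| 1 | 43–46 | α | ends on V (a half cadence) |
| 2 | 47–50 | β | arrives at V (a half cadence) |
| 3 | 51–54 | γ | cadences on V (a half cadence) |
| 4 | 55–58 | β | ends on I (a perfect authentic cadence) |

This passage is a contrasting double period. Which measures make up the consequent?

In a double period the four phrases pair into a large antecedent (phrases 1–2, ending half cadence) and a large consequent (phrases 3–4, ending perfect authentic cadence). The consequent spans bars 51–58.

measures 51–58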